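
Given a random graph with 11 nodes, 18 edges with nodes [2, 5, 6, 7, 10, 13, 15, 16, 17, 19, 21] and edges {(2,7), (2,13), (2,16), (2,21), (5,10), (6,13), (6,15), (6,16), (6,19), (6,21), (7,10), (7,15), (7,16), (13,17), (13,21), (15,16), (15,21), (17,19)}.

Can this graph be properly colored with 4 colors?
A valid 4-coloring: color 1: [5, 6, 7, 17]; color 2: [10, 13, 16, 19]; color 3: [2, 15]; color 4: [21].
(χ(G) = 4 ≤ 4.)

Yes, G is 4-colorable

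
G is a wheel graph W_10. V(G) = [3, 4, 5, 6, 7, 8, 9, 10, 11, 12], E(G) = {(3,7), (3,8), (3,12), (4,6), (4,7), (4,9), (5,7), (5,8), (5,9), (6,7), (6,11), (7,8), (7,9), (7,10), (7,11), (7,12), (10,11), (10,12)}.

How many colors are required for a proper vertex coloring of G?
χ(G) = 4

Clique number ω(G) = 3 (lower bound: χ ≥ ω).
Odd cycle [4, 6, 11, 10, 12, 3, 8, 5, 9] needs 3 colors (χ ≥ 3).
Vertex 7 is adjacent to every vertex of [3, 4, 5, 6, 8, 9, 10, 11, 12], which already need 3 colors among themselves, so 7 needs a new color (χ ≥ 4).
The coloring below uses 4 colors, so χ(G) = 4.
A valid 4-coloring: color 1: [7]; color 2: [4, 5, 11, 12]; color 3: [3, 6, 9, 10]; color 4: [8].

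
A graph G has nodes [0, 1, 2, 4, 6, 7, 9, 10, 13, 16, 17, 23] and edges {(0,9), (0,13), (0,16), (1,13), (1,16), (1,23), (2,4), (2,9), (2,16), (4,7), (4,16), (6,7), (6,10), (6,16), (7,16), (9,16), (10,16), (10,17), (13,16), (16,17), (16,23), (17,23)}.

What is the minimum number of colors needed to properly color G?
Clique number ω(G) = 3 (lower bound: χ ≥ ω).
Odd cycle [4, 7, 6, 10, 17, 23, 1, 13, 0, 9, 2] needs 3 colors (χ ≥ 3).
Vertex 16 is adjacent to every vertex of [0, 1, 2, 4, 6, 7, 9, 10, 13, 17, 23], which already need 3 colors among themselves, so 16 needs a new color (χ ≥ 4).
The coloring below uses 4 colors, so χ(G) = 4.
A valid 4-coloring: color 1: [16]; color 2: [1, 4, 6, 9, 17]; color 3: [2, 7, 10, 13, 23]; color 4: [0].

χ(G) = 4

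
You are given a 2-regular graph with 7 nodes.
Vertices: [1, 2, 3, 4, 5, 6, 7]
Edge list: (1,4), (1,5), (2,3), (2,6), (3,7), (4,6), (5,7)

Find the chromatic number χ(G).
Clique number ω(G) = 2 (lower bound: χ ≥ ω).
Odd cycle [2, 3, 7, 5, 1, 4, 6] needs 3 colors (χ ≥ 3).
The coloring below uses 3 colors, so χ(G) = 3.
A valid 3-coloring: color 1: [2, 4, 7]; color 2: [3, 5, 6]; color 3: [1].

χ(G) = 3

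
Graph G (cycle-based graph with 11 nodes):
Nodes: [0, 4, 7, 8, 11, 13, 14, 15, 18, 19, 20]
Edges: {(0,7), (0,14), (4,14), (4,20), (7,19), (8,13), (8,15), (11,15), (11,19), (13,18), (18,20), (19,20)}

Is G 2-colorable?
No, G is not 2-colorable

Odd cycle [18, 13, 8, 15, 11, 19, 7, 0, 14, 4, 20] needs 3 colors (χ ≥ 3).
Hence χ(G) ≥ 3 > 2, so no proper 2-coloring exists.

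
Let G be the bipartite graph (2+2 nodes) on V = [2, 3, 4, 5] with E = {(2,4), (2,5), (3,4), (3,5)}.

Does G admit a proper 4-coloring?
Yes, G is 4-colorable

A valid 4-coloring: color 1: [4, 5]; color 2: [2, 3].
(χ(G) = 2 ≤ 4.)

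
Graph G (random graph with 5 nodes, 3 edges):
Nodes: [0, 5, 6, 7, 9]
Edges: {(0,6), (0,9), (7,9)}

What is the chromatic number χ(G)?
χ(G) = 2

Clique number ω(G) = 2 (lower bound: χ ≥ ω).
The graph is bipartite (no odd cycle), so 2 colors suffice: χ(G) = 2.
A valid 2-coloring: color 1: [0, 5, 7]; color 2: [6, 9].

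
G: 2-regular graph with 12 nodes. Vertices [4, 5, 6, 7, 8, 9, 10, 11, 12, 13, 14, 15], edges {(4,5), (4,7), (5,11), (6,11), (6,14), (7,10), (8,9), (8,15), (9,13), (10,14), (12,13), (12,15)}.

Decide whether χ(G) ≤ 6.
A valid 6-coloring: color 1: [5, 6, 9, 10, 12]; color 2: [4, 8, 11, 13, 14]; color 3: [7, 15].
(χ(G) = 3 ≤ 6.)

Yes, G is 6-colorable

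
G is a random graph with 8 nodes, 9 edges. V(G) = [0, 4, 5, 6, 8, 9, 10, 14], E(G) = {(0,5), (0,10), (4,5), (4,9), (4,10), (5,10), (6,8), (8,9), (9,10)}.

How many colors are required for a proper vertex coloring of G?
Clique number ω(G) = 3 (lower bound: χ ≥ ω).
The clique on [0, 5, 10] has size 3, forcing χ ≥ 3, and the coloring below uses 3 colors, so χ(G) = 3.
A valid 3-coloring: color 1: [8, 10, 14]; color 2: [0, 4, 6]; color 3: [5, 9].

χ(G) = 3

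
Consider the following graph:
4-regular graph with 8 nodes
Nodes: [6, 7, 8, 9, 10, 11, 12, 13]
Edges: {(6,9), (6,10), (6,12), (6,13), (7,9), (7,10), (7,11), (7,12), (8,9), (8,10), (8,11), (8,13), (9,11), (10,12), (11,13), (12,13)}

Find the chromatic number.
χ(G) = 3

Clique number ω(G) = 3 (lower bound: χ ≥ ω).
The clique on [8, 9, 11] has size 3, forcing χ ≥ 3, and the coloring below uses 3 colors, so χ(G) = 3.
A valid 3-coloring: color 1: [6, 7, 8]; color 2: [9, 10, 13]; color 3: [11, 12].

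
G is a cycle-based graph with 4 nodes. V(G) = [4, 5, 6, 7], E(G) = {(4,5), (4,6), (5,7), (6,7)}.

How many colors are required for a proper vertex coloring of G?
Clique number ω(G) = 2 (lower bound: χ ≥ ω).
The graph is bipartite (no odd cycle), so 2 colors suffice: χ(G) = 2.
A valid 2-coloring: color 1: [4, 7]; color 2: [5, 6].

χ(G) = 2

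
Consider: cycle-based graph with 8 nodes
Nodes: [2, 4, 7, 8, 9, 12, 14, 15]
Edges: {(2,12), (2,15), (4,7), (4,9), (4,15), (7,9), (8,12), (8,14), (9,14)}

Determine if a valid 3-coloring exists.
Yes, G is 3-colorable

A valid 3-coloring: color 1: [8, 9, 15]; color 2: [4, 12, 14]; color 3: [2, 7].
(χ(G) = 3 ≤ 3.)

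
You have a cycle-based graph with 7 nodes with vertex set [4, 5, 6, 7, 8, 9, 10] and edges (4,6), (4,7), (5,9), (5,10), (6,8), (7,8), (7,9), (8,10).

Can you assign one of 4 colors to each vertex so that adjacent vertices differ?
Yes, G is 4-colorable

A valid 4-coloring: color 1: [5, 6, 7]; color 2: [4, 8, 9]; color 3: [10].
(χ(G) = 3 ≤ 4.)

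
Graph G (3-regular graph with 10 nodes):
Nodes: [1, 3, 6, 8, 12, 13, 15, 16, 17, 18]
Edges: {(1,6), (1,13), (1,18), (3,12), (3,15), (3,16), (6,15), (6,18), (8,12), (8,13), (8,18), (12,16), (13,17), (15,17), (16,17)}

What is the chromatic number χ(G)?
χ(G) = 3

Clique number ω(G) = 3 (lower bound: χ ≥ ω).
The clique on [1, 6, 18] has size 3, forcing χ ≥ 3, and the coloring below uses 3 colors, so χ(G) = 3.
A valid 3-coloring: color 1: [1, 3, 8, 17]; color 2: [12, 13, 15, 18]; color 3: [6, 16].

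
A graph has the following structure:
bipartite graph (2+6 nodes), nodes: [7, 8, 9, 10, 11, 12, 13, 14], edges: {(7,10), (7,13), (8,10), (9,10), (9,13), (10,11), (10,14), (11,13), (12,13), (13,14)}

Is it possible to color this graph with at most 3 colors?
Yes, G is 3-colorable

A valid 3-coloring: color 1: [10, 13]; color 2: [7, 8, 9, 11, 12, 14].
(χ(G) = 2 ≤ 3.)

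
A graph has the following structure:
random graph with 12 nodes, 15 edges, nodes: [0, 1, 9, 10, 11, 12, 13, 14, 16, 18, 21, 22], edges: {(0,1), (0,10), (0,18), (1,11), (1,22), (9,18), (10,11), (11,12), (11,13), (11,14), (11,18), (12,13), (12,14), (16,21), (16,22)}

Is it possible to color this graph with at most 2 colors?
No, G is not 2-colorable

The clique on vertices [11, 12, 13] has size 3 > 2, so it alone needs 3 colors.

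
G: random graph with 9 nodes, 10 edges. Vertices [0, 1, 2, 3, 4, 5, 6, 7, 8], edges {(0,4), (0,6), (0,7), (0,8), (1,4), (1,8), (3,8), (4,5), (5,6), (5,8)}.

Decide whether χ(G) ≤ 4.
Yes, G is 4-colorable

A valid 4-coloring: color 1: [0, 1, 2, 3, 5]; color 2: [4, 6, 7, 8].
(χ(G) = 2 ≤ 4.)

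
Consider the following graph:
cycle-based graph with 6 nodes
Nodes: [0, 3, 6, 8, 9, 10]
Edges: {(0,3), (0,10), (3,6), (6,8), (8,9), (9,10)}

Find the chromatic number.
Clique number ω(G) = 2 (lower bound: χ ≥ ω).
The graph is bipartite (no odd cycle), so 2 colors suffice: χ(G) = 2.
A valid 2-coloring: color 1: [3, 8, 10]; color 2: [0, 6, 9].

χ(G) = 2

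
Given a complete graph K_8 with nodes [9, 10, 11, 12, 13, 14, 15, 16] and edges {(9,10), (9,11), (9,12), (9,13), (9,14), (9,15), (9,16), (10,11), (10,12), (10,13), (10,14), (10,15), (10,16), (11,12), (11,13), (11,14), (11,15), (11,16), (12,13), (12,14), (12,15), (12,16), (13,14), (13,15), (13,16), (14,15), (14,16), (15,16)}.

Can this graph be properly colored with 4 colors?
No, G is not 4-colorable

The clique on vertices [9, 10, 11, 12, 13, 14, 15, 16] has size 8 > 4, so it alone needs 8 colors.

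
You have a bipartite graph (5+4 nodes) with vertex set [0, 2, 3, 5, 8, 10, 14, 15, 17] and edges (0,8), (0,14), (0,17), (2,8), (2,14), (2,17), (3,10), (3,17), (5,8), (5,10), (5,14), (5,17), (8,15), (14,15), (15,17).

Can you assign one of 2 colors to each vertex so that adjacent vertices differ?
Yes, G is 2-colorable

A valid 2-coloring: color 1: [8, 10, 14, 17]; color 2: [0, 2, 3, 5, 15].
(χ(G) = 2 ≤ 2.)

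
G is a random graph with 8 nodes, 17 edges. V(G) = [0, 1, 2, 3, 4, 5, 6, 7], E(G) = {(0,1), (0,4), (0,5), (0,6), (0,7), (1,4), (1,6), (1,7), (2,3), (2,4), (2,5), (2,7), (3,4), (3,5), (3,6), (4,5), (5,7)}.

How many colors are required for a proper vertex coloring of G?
χ(G) = 4

Clique number ω(G) = 4 (lower bound: χ ≥ ω).
The clique on [2, 3, 4, 5] has size 4, forcing χ ≥ 4, and the coloring below uses 4 colors, so χ(G) = 4.
A valid 4-coloring: color 1: [0, 3]; color 2: [4, 6, 7]; color 3: [1, 5]; color 4: [2].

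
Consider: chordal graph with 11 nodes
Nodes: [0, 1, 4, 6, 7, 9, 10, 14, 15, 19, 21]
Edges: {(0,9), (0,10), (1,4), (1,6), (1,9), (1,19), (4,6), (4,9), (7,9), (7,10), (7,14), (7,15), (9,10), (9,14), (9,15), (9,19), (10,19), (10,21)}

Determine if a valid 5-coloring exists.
Yes, G is 5-colorable

A valid 5-coloring: color 1: [6, 9, 21]; color 2: [1, 10, 14, 15]; color 3: [0, 4, 7, 19].
(χ(G) = 3 ≤ 5.)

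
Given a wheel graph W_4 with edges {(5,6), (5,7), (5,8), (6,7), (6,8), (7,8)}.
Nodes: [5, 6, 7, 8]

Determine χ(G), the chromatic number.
χ(G) = 4

Clique number ω(G) = 4 (lower bound: χ ≥ ω).
The clique on [5, 6, 7, 8] has size 4, forcing χ ≥ 4, and the coloring below uses 4 colors, so χ(G) = 4.
A valid 4-coloring: color 1: [6]; color 2: [8]; color 3: [5]; color 4: [7].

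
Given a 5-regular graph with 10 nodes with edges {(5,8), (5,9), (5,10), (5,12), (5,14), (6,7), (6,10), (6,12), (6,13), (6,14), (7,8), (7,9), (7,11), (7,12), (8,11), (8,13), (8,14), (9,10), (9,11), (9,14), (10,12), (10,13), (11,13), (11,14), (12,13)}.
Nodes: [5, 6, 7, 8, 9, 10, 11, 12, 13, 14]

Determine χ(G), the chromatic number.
χ(G) = 4

Clique number ω(G) = 4 (lower bound: χ ≥ ω).
The clique on [6, 10, 12, 13] has size 4, forcing χ ≥ 4, and the coloring below uses 4 colors, so χ(G) = 4.
A valid 4-coloring: color 1: [7, 13, 14]; color 2: [5, 6, 11]; color 3: [8, 10]; color 4: [9, 12].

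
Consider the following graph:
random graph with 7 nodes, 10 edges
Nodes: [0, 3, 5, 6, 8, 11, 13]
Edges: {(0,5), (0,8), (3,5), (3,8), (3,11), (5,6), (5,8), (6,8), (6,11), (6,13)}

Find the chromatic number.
χ(G) = 3

Clique number ω(G) = 3 (lower bound: χ ≥ ω).
The clique on [0, 5, 8] has size 3, forcing χ ≥ 3, and the coloring below uses 3 colors, so χ(G) = 3.
A valid 3-coloring: color 1: [5, 11, 13]; color 2: [8]; color 3: [0, 3, 6].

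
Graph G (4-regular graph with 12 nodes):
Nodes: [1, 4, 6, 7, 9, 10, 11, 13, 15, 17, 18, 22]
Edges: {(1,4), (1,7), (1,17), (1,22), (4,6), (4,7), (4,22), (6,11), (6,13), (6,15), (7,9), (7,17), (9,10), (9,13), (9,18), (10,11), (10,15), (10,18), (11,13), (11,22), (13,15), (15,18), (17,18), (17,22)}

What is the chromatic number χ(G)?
Clique number ω(G) = 3 (lower bound: χ ≥ ω).
The clique on [1, 17, 22] has size 3, forcing χ ≥ 3, and the coloring below uses 3 colors, so χ(G) = 3.
A valid 3-coloring: color 1: [6, 7, 18, 22]; color 2: [4, 10, 13, 17]; color 3: [1, 9, 11, 15].

χ(G) = 3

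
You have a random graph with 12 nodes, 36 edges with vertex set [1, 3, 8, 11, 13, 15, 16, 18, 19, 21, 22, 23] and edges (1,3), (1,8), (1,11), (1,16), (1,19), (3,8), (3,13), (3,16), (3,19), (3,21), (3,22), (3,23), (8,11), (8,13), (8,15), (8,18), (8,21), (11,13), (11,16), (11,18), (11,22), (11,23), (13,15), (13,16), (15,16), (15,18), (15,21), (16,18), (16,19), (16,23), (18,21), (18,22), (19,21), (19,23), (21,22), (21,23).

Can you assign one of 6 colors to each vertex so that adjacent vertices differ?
A valid 6-coloring: color 1: [3, 11, 15]; color 2: [16, 21]; color 3: [1, 13, 18, 23]; color 4: [8, 19, 22].
(χ(G) = 4 ≤ 6.)

Yes, G is 6-colorable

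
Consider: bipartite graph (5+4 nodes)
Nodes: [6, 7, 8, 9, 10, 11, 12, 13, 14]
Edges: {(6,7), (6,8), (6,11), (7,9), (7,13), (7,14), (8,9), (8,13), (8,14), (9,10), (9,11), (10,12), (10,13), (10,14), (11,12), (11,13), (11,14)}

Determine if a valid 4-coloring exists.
A valid 4-coloring: color 1: [7, 8, 10, 11]; color 2: [6, 9, 12, 13, 14].
(χ(G) = 2 ≤ 4.)

Yes, G is 4-colorable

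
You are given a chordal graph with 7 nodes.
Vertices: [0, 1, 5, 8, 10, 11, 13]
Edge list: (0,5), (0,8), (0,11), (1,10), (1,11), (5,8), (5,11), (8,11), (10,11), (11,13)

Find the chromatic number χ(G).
χ(G) = 4

Clique number ω(G) = 4 (lower bound: χ ≥ ω).
The clique on [0, 5, 8, 11] has size 4, forcing χ ≥ 4, and the coloring below uses 4 colors, so χ(G) = 4.
A valid 4-coloring: color 1: [11]; color 2: [5, 10, 13]; color 3: [1, 8]; color 4: [0].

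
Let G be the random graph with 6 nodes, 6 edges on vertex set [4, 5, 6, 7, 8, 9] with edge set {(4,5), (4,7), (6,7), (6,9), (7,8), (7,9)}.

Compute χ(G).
Clique number ω(G) = 3 (lower bound: χ ≥ ω).
The clique on [6, 7, 9] has size 3, forcing χ ≥ 3, and the coloring below uses 3 colors, so χ(G) = 3.
A valid 3-coloring: color 1: [5, 7]; color 2: [4, 8, 9]; color 3: [6].

χ(G) = 3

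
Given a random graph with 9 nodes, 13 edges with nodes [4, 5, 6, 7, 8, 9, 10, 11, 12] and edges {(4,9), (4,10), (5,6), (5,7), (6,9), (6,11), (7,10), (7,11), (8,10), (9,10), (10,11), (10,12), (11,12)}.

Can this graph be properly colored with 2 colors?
No, G is not 2-colorable

The clique on vertices [4, 9, 10] has size 3 > 2, so it alone needs 3 colors.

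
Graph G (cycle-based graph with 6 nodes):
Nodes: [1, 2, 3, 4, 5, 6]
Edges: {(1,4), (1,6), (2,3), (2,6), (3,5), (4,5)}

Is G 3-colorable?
Yes, G is 3-colorable

A valid 3-coloring: color 1: [3, 4, 6]; color 2: [1, 2, 5].
(χ(G) = 2 ≤ 3.)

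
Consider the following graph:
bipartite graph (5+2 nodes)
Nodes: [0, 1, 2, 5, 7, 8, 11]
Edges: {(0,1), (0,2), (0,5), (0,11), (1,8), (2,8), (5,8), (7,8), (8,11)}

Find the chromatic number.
Clique number ω(G) = 2 (lower bound: χ ≥ ω).
The graph is bipartite (no odd cycle), so 2 colors suffice: χ(G) = 2.
A valid 2-coloring: color 1: [0, 8]; color 2: [1, 2, 5, 7, 11].

χ(G) = 2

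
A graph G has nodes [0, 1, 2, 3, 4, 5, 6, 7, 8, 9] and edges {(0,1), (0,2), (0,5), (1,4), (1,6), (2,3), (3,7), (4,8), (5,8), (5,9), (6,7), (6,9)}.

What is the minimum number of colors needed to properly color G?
χ(G) = 3

Clique number ω(G) = 2 (lower bound: χ ≥ ω).
Odd cycle [0, 5, 9, 6, 7, 3, 2] needs 3 colors (χ ≥ 3).
The coloring below uses 3 colors, so χ(G) = 3.
A valid 3-coloring: color 1: [0, 3, 4, 6]; color 2: [1, 2, 5, 7]; color 3: [8, 9].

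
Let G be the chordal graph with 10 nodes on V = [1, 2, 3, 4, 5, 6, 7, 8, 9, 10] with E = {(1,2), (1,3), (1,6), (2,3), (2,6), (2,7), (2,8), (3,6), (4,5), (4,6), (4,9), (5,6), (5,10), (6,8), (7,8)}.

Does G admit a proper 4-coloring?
A valid 4-coloring: color 1: [6, 7, 9, 10]; color 2: [2, 5]; color 3: [1, 4, 8]; color 4: [3].
(χ(G) = 4 ≤ 4.)

Yes, G is 4-colorable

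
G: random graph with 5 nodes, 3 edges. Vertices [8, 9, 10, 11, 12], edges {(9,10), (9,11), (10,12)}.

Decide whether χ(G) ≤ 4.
A valid 4-coloring: color 1: [8, 10, 11]; color 2: [9, 12].
(χ(G) = 2 ≤ 4.)

Yes, G is 4-colorable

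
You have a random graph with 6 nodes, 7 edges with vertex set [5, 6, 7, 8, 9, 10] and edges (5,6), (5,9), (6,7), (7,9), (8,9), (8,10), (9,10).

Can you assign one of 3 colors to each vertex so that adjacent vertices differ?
Yes, G is 3-colorable

A valid 3-coloring: color 1: [6, 9]; color 2: [5, 7, 8]; color 3: [10].
(χ(G) = 3 ≤ 3.)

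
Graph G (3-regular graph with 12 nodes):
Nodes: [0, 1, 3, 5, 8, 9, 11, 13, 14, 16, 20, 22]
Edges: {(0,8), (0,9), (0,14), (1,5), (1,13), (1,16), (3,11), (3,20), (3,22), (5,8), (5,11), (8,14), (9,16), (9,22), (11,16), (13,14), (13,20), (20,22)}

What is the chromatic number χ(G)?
χ(G) = 3

Clique number ω(G) = 3 (lower bound: χ ≥ ω).
The clique on [0, 8, 14] has size 3, forcing χ ≥ 3, and the coloring below uses 3 colors, so χ(G) = 3.
A valid 3-coloring: color 1: [0, 3, 5, 13, 16]; color 2: [1, 8, 9, 11, 20]; color 3: [14, 22].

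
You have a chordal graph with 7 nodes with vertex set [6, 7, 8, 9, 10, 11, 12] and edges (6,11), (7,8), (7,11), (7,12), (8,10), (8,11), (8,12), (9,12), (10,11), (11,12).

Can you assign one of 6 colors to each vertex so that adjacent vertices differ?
A valid 6-coloring: color 1: [9, 11]; color 2: [6, 10, 12]; color 3: [8]; color 4: [7].
(χ(G) = 4 ≤ 6.)

Yes, G is 6-colorable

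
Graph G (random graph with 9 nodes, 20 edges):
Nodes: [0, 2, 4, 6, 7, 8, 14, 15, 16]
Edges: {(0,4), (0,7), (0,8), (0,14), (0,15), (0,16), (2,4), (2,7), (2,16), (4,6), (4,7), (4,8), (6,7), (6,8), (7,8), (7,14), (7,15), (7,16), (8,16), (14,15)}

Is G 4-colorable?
A valid 4-coloring: color 1: [7]; color 2: [0, 2, 6]; color 3: [8, 15]; color 4: [4, 14, 16].
(χ(G) = 4 ≤ 4.)

Yes, G is 4-colorable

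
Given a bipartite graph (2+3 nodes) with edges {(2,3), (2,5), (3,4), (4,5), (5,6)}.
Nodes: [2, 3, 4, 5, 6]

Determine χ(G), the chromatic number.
χ(G) = 2

Clique number ω(G) = 2 (lower bound: χ ≥ ω).
The graph is bipartite (no odd cycle), so 2 colors suffice: χ(G) = 2.
A valid 2-coloring: color 1: [3, 5]; color 2: [2, 4, 6].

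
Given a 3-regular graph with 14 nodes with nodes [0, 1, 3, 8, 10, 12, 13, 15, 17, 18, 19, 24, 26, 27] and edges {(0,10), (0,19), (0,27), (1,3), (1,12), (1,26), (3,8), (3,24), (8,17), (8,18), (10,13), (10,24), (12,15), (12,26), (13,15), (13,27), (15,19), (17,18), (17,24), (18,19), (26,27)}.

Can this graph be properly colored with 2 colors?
No, G is not 2-colorable

The clique on vertices [1, 12, 26] has size 3 > 2, so it alone needs 3 colors.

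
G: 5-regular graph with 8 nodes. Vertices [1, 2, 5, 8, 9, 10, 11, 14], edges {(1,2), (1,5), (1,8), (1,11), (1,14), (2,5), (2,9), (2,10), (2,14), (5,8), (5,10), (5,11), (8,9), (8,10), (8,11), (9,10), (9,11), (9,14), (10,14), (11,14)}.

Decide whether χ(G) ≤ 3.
The clique on vertices [1, 5, 8, 11] has size 4 > 3, so it alone needs 4 colors.

No, G is not 3-colorable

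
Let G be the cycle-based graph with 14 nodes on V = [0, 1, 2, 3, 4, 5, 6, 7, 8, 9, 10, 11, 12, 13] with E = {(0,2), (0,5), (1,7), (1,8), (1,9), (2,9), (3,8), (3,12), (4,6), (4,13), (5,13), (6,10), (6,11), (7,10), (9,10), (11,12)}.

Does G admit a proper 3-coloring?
A valid 3-coloring: color 1: [0, 6, 7, 8, 9, 12, 13]; color 2: [1, 2, 3, 4, 5, 10, 11].
(χ(G) = 2 ≤ 3.)

Yes, G is 3-colorable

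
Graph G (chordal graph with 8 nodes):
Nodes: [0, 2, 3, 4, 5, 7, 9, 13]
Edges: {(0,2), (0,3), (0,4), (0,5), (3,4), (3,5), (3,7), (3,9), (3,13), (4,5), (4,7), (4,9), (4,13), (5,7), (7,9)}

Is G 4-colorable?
A valid 4-coloring: color 1: [2, 4]; color 2: [3]; color 3: [5, 9, 13]; color 4: [0, 7].
(χ(G) = 4 ≤ 4.)

Yes, G is 4-colorable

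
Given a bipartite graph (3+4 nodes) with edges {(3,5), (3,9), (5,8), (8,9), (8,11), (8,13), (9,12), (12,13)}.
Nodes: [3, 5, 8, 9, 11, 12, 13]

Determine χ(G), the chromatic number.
χ(G) = 2

Clique number ω(G) = 2 (lower bound: χ ≥ ω).
The graph is bipartite (no odd cycle), so 2 colors suffice: χ(G) = 2.
A valid 2-coloring: color 1: [3, 8, 12]; color 2: [5, 9, 11, 13].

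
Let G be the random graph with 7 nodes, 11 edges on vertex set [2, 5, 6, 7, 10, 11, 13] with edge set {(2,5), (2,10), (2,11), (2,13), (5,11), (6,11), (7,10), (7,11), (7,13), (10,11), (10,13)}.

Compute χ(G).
Clique number ω(G) = 3 (lower bound: χ ≥ ω).
The clique on [2, 10, 11] has size 3, forcing χ ≥ 3, and the coloring below uses 3 colors, so χ(G) = 3.
A valid 3-coloring: color 1: [11, 13]; color 2: [2, 6, 7]; color 3: [5, 10].

χ(G) = 3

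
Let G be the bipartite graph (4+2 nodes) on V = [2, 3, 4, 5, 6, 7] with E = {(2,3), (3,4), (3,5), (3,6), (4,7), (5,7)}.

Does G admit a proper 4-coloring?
A valid 4-coloring: color 1: [3, 7]; color 2: [2, 4, 5, 6].
(χ(G) = 2 ≤ 4.)

Yes, G is 4-colorable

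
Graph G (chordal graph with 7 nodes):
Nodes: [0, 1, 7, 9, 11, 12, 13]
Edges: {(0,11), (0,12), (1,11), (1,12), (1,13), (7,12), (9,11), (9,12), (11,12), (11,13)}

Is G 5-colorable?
A valid 5-coloring: color 1: [7, 11]; color 2: [12, 13]; color 3: [0, 1, 9].
(χ(G) = 3 ≤ 5.)

Yes, G is 5-colorable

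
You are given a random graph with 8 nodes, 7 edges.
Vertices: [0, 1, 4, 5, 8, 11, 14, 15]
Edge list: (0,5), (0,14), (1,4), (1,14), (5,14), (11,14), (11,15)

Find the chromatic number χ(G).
χ(G) = 3

Clique number ω(G) = 3 (lower bound: χ ≥ ω).
The clique on [0, 5, 14] has size 3, forcing χ ≥ 3, and the coloring below uses 3 colors, so χ(G) = 3.
A valid 3-coloring: color 1: [4, 8, 14, 15]; color 2: [1, 5, 11]; color 3: [0].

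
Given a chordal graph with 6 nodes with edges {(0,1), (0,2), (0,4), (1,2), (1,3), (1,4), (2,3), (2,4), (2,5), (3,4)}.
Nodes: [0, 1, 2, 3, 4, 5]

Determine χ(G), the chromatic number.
χ(G) = 4

Clique number ω(G) = 4 (lower bound: χ ≥ ω).
The clique on [0, 1, 2, 4] has size 4, forcing χ ≥ 4, and the coloring below uses 4 colors, so χ(G) = 4.
A valid 4-coloring: color 1: [2]; color 2: [4, 5]; color 3: [1]; color 4: [0, 3].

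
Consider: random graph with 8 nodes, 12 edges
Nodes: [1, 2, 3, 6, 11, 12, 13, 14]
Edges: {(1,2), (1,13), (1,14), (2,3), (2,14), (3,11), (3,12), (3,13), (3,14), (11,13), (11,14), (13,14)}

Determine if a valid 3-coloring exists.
No, G is not 3-colorable

The clique on vertices [3, 11, 13, 14] has size 4 > 3, so it alone needs 4 colors.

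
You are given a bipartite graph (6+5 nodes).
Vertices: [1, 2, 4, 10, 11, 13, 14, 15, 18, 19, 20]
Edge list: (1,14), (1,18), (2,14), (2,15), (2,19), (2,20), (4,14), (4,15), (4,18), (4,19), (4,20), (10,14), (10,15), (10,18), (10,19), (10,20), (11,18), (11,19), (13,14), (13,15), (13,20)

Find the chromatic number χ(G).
Clique number ω(G) = 2 (lower bound: χ ≥ ω).
The graph is bipartite (no odd cycle), so 2 colors suffice: χ(G) = 2.
A valid 2-coloring: color 1: [1, 2, 4, 10, 11, 13]; color 2: [14, 15, 18, 19, 20].

χ(G) = 2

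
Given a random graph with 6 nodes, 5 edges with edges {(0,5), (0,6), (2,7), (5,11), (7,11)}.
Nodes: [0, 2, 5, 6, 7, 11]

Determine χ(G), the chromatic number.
Clique number ω(G) = 2 (lower bound: χ ≥ ω).
The graph is bipartite (no odd cycle), so 2 colors suffice: χ(G) = 2.
A valid 2-coloring: color 1: [5, 6, 7]; color 2: [0, 2, 11].

χ(G) = 2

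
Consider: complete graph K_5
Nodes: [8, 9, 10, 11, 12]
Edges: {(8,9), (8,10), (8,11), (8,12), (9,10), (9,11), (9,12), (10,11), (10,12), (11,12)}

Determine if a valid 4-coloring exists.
The clique on vertices [8, 9, 10, 11, 12] has size 5 > 4, so it alone needs 5 colors.

No, G is not 4-colorable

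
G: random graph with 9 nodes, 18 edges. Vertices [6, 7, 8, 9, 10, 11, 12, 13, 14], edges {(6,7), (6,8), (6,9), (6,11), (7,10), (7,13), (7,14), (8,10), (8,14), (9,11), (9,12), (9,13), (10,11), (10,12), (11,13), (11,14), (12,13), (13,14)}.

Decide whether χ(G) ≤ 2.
No, G is not 2-colorable

The clique on vertices [9, 11, 13] has size 3 > 2, so it alone needs 3 colors.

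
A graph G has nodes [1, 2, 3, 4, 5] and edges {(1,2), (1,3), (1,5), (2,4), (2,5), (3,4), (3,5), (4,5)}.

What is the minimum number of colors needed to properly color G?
χ(G) = 3

Clique number ω(G) = 3 (lower bound: χ ≥ ω).
The clique on [1, 2, 5] has size 3, forcing χ ≥ 3, and the coloring below uses 3 colors, so χ(G) = 3.
A valid 3-coloring: color 1: [5]; color 2: [2, 3]; color 3: [1, 4].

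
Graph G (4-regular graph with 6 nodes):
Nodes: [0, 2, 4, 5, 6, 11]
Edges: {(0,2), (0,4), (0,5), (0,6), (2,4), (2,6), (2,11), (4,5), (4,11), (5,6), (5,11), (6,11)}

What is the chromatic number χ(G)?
Clique number ω(G) = 3 (lower bound: χ ≥ ω).
The clique on [0, 2, 4] has size 3, forcing χ ≥ 3, and the coloring below uses 3 colors, so χ(G) = 3.
A valid 3-coloring: color 1: [2, 5]; color 2: [4, 6]; color 3: [0, 11].

χ(G) = 3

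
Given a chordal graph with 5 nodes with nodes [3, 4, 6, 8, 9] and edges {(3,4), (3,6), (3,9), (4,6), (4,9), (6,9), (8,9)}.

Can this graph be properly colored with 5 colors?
A valid 5-coloring: color 1: [9]; color 2: [3, 8]; color 3: [4]; color 4: [6].
(χ(G) = 4 ≤ 5.)

Yes, G is 5-colorable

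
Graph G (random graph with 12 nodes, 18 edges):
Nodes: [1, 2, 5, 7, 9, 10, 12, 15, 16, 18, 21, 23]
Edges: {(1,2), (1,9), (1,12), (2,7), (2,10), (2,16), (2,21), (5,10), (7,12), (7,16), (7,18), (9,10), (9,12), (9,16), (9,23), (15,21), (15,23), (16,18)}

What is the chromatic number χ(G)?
χ(G) = 3

Clique number ω(G) = 3 (lower bound: χ ≥ ω).
The clique on [2, 7, 16] has size 3, forcing χ ≥ 3, and the coloring below uses 3 colors, so χ(G) = 3.
A valid 3-coloring: color 1: [2, 5, 9, 15, 18]; color 2: [1, 7, 10, 21, 23]; color 3: [12, 16].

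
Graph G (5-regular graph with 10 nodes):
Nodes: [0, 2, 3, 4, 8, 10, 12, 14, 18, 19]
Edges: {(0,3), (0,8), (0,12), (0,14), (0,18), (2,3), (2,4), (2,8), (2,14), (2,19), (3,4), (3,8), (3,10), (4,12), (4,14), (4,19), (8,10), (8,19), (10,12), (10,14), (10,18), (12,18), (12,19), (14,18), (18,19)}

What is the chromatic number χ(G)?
Clique number ω(G) = 3 (lower bound: χ ≥ ω).
Suppose a proper 3-coloring c exists. The clique [0, 3, 8] takes 3 distinct colors; by symmetry let c(0) = 1, c(3) = 2, c(8) = 3.
- Vertex 2: neighbors [3, 8] already have colors [2, 3] ⇒ c(2) = 1.
- Vertex 4: neighbors [2, 3] already have colors [1, 2] ⇒ c(4) = 3.
- Vertex 10: neighbors [3, 8] already have colors [2, 3] ⇒ c(10) = 1.
- Vertex 12: neighbors [0, 4] already have colors [1, 3] ⇒ c(12) = 2.
- Vertex 19: neighbors [2, 12, 4] already have colors [1, 2, 3] — all 3 colors blocked. Contradiction.
The forced assignments end in a contradiction, so G has no proper 3-coloring (χ ≥ 4).
The coloring below uses 4 colors, so χ(G) = 4.
A valid 4-coloring: color 1: [0, 4, 10]; color 2: [3, 14, 19]; color 3: [2, 12]; color 4: [8, 18].

χ(G) = 4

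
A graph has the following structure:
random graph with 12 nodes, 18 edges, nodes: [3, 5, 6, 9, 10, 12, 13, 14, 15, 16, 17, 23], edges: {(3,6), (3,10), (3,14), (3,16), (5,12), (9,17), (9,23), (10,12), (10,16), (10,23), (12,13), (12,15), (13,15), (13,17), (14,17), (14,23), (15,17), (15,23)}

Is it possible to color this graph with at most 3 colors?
A valid 3-coloring: color 1: [3, 12, 17, 23]; color 2: [5, 6, 9, 10, 14, 15]; color 3: [13, 16].
(χ(G) = 3 ≤ 3.)

Yes, G is 3-colorable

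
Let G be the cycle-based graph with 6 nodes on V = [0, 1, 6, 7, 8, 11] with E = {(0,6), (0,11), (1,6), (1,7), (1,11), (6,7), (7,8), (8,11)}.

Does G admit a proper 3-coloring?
Yes, G is 3-colorable

A valid 3-coloring: color 1: [6, 11]; color 2: [0, 1, 8]; color 3: [7].
(χ(G) = 3 ≤ 3.)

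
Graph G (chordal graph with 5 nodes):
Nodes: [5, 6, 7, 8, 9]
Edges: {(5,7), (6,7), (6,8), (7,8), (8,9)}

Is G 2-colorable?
The clique on vertices [6, 7, 8] has size 3 > 2, so it alone needs 3 colors.

No, G is not 2-colorable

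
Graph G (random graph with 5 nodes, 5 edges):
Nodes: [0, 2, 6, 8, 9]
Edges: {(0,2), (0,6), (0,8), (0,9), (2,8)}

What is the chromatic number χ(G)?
χ(G) = 3

Clique number ω(G) = 3 (lower bound: χ ≥ ω).
The clique on [0, 2, 8] has size 3, forcing χ ≥ 3, and the coloring below uses 3 colors, so χ(G) = 3.
A valid 3-coloring: color 1: [0]; color 2: [2, 6, 9]; color 3: [8].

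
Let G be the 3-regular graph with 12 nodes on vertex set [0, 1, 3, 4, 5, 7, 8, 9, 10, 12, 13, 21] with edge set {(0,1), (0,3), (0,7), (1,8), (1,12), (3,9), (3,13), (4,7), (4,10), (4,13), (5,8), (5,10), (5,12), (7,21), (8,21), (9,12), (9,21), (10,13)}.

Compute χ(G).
Clique number ω(G) = 3 (lower bound: χ ≥ ω).
The clique on [4, 10, 13] has size 3, forcing χ ≥ 3, and the coloring below uses 3 colors, so χ(G) = 3.
A valid 3-coloring: color 1: [3, 4, 12, 21]; color 2: [1, 5, 7, 9, 13]; color 3: [0, 8, 10].

χ(G) = 3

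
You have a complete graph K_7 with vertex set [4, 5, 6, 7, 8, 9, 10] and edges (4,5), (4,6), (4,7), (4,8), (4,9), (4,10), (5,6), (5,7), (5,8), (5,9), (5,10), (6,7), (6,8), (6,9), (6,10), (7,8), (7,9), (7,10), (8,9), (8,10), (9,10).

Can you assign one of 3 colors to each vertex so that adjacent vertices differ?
The clique on vertices [4, 5, 6, 7, 8, 9, 10] has size 7 > 3, so it alone needs 7 colors.

No, G is not 3-colorable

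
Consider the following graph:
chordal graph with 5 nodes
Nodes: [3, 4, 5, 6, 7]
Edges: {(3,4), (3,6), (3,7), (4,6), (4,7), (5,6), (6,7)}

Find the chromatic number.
Clique number ω(G) = 4 (lower bound: χ ≥ ω).
The clique on [3, 4, 6, 7] has size 4, forcing χ ≥ 4, and the coloring below uses 4 colors, so χ(G) = 4.
A valid 4-coloring: color 1: [6]; color 2: [5, 7]; color 3: [4]; color 4: [3].

χ(G) = 4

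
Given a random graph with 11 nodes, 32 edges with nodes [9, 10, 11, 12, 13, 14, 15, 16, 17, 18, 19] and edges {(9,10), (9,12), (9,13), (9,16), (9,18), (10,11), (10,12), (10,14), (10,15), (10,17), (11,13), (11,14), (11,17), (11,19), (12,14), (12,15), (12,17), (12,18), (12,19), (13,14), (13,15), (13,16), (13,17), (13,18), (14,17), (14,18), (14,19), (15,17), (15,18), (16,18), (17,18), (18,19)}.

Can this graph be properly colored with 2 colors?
The clique on vertices [9, 13, 16, 18] has size 4 > 2, so it alone needs 4 colors.

No, G is not 2-colorable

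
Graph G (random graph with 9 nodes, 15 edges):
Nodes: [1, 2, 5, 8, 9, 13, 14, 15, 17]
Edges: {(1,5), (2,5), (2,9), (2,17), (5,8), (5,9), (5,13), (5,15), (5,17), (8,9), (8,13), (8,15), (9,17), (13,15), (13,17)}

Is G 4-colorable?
Yes, G is 4-colorable

A valid 4-coloring: color 1: [5, 14]; color 2: [1, 9, 13]; color 3: [2, 8]; color 4: [15, 17].
(χ(G) = 4 ≤ 4.)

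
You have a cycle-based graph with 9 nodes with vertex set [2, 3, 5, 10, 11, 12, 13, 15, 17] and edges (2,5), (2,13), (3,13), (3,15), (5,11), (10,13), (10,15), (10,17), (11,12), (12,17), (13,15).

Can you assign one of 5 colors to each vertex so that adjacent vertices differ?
Yes, G is 5-colorable

A valid 5-coloring: color 1: [11, 13, 17]; color 2: [5, 12, 15]; color 3: [2, 3, 10].
(χ(G) = 3 ≤ 5.)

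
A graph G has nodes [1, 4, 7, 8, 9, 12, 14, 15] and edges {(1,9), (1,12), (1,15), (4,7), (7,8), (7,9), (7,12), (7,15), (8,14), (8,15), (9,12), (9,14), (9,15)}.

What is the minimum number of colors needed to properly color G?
Clique number ω(G) = 3 (lower bound: χ ≥ ω).
The clique on [1, 9, 12] has size 3, forcing χ ≥ 3, and the coloring below uses 3 colors, so χ(G) = 3.
A valid 3-coloring: color 1: [1, 7, 14]; color 2: [4, 8, 9]; color 3: [12, 15].

χ(G) = 3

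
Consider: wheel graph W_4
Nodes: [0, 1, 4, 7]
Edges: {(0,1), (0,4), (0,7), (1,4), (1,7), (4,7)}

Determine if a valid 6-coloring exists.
Yes, G is 6-colorable

A valid 6-coloring: color 1: [1]; color 2: [4]; color 3: [7]; color 4: [0].
(χ(G) = 4 ≤ 6.)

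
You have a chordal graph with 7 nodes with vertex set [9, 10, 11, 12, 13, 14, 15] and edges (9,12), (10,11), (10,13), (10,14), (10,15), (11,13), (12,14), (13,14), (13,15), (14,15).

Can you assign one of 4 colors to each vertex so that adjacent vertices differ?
Yes, G is 4-colorable

A valid 4-coloring: color 1: [10, 12]; color 2: [9, 11, 14]; color 3: [13]; color 4: [15].
(χ(G) = 4 ≤ 4.)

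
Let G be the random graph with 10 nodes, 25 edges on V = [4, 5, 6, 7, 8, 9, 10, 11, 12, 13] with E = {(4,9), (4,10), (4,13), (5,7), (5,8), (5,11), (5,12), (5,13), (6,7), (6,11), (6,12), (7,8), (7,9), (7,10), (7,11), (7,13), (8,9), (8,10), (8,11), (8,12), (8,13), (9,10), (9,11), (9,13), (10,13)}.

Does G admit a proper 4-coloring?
The clique on vertices [7, 8, 9, 10, 13] has size 5 > 4, so it alone needs 5 colors.

No, G is not 4-colorable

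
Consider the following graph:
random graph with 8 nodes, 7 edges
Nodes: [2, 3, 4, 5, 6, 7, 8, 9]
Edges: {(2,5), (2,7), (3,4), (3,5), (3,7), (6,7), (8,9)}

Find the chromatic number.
χ(G) = 2

Clique number ω(G) = 2 (lower bound: χ ≥ ω).
The graph is bipartite (no odd cycle), so 2 colors suffice: χ(G) = 2.
A valid 2-coloring: color 1: [2, 3, 6, 8]; color 2: [4, 5, 7, 9].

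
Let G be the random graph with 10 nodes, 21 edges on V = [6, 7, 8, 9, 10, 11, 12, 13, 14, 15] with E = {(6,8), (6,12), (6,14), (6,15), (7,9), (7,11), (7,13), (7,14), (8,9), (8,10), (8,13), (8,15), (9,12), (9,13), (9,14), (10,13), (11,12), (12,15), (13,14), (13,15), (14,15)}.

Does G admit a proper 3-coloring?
No, G is not 3-colorable

The clique on vertices [7, 9, 13, 14] has size 4 > 3, so it alone needs 4 colors.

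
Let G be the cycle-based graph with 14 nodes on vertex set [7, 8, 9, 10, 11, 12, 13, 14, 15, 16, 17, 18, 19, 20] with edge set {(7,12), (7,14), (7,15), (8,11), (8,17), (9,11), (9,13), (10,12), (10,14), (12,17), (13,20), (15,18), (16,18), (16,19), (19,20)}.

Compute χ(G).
χ(G) = 2

Clique number ω(G) = 2 (lower bound: χ ≥ ω).
The graph is bipartite (no odd cycle), so 2 colors suffice: χ(G) = 2.
A valid 2-coloring: color 1: [7, 10, 11, 13, 17, 18, 19]; color 2: [8, 9, 12, 14, 15, 16, 20].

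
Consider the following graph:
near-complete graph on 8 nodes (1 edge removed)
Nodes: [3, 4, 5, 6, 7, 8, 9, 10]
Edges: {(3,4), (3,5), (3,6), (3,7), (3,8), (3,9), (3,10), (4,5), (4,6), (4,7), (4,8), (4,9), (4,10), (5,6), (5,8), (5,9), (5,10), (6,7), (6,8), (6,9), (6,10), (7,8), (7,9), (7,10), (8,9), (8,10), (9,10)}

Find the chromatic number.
Clique number ω(G) = 7 (lower bound: χ ≥ ω).
The clique on [3, 4, 5, 6, 8, 9, 10] has size 7, forcing χ ≥ 7, and the coloring below uses 7 colors, so χ(G) = 7.
A valid 7-coloring: color 1: [8]; color 2: [9]; color 3: [6]; color 4: [3]; color 5: [10]; color 6: [4]; color 7: [5, 7].

χ(G) = 7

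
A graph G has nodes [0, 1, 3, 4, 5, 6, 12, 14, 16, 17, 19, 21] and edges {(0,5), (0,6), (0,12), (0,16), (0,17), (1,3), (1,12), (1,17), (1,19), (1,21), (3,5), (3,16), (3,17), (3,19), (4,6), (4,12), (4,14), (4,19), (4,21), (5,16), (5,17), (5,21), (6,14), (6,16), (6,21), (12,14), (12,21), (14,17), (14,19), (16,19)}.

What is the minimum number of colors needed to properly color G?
Clique number ω(G) = 3 (lower bound: χ ≥ ω).
Odd cycle [16, 5, 17, 1, 19] needs 3 colors (χ ≥ 3).
Vertex 3 is adjacent to every vertex of [1, 5, 16, 17, 19], which already need 3 colors among themselves, so 3 needs a new color (χ ≥ 4).
The coloring below uses 4 colors, so χ(G) = 4.
A valid 4-coloring: color 1: [0, 3, 14, 21]; color 2: [1, 4, 16]; color 3: [5, 6, 12, 19]; color 4: [17].

χ(G) = 4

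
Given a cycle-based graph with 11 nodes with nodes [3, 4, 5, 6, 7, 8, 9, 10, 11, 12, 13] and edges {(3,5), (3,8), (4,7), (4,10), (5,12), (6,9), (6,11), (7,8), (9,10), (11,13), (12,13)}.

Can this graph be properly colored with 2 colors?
No, G is not 2-colorable

Odd cycle [13, 11, 6, 9, 10, 4, 7, 8, 3, 5, 12] needs 3 colors (χ ≥ 3).
Hence χ(G) ≥ 3 > 2, so no proper 2-coloring exists.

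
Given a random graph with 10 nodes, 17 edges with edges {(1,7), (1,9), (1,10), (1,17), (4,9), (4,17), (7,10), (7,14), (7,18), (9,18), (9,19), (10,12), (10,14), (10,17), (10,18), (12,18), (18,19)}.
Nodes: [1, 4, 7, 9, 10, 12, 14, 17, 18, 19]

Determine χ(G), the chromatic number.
χ(G) = 3

Clique number ω(G) = 3 (lower bound: χ ≥ ω).
The clique on [9, 18, 19] has size 3, forcing χ ≥ 3, and the coloring below uses 3 colors, so χ(G) = 3.
A valid 3-coloring: color 1: [9, 10]; color 2: [1, 4, 14, 18]; color 3: [7, 12, 17, 19].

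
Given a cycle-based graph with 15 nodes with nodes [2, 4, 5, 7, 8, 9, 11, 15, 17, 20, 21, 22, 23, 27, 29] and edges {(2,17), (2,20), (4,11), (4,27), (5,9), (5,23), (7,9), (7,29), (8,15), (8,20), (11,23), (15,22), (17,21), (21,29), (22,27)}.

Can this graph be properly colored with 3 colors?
A valid 3-coloring: color 1: [2, 4, 8, 9, 22, 23, 29]; color 2: [5, 7, 11, 15, 17, 20, 27]; color 3: [21].
(χ(G) = 3 ≤ 3.)

Yes, G is 3-colorable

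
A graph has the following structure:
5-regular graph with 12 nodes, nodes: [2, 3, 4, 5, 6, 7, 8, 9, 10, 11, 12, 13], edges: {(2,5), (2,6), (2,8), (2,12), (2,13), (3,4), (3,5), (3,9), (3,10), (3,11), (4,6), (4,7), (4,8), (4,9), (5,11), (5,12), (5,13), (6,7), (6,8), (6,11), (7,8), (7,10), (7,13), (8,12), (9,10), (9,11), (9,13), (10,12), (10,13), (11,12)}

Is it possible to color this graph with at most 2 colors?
No, G is not 2-colorable

The clique on vertices [4, 6, 7, 8] has size 4 > 2, so it alone needs 4 colors.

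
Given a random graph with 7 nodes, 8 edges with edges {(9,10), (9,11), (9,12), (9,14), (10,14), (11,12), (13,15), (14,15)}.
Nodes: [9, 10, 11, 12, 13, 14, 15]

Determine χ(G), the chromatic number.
Clique number ω(G) = 3 (lower bound: χ ≥ ω).
The clique on [9, 10, 14] has size 3, forcing χ ≥ 3, and the coloring below uses 3 colors, so χ(G) = 3.
A valid 3-coloring: color 1: [9, 15]; color 2: [12, 13, 14]; color 3: [10, 11].

χ(G) = 3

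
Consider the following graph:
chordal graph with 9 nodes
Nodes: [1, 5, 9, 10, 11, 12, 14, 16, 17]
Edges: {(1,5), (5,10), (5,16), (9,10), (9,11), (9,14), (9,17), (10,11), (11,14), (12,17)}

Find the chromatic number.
χ(G) = 3

Clique number ω(G) = 3 (lower bound: χ ≥ ω).
The clique on [9, 10, 11] has size 3, forcing χ ≥ 3, and the coloring below uses 3 colors, so χ(G) = 3.
A valid 3-coloring: color 1: [5, 9, 12]; color 2: [1, 10, 14, 16, 17]; color 3: [11].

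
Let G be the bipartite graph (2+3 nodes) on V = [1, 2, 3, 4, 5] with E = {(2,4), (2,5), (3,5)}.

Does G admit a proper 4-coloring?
Yes, G is 4-colorable

A valid 4-coloring: color 1: [1, 4, 5]; color 2: [2, 3].
(χ(G) = 2 ≤ 4.)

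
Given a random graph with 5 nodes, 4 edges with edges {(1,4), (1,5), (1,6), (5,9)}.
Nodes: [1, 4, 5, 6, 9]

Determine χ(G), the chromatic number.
χ(G) = 2

Clique number ω(G) = 2 (lower bound: χ ≥ ω).
The graph is bipartite (no odd cycle), so 2 colors suffice: χ(G) = 2.
A valid 2-coloring: color 1: [1, 9]; color 2: [4, 5, 6].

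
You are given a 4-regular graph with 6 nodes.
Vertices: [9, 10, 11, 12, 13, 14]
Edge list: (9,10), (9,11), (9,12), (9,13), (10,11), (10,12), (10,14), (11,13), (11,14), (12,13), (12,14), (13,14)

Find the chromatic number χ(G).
χ(G) = 3

Clique number ω(G) = 3 (lower bound: χ ≥ ω).
The clique on [9, 10, 11] has size 3, forcing χ ≥ 3, and the coloring below uses 3 colors, so χ(G) = 3.
A valid 3-coloring: color 1: [11, 12]; color 2: [9, 14]; color 3: [10, 13].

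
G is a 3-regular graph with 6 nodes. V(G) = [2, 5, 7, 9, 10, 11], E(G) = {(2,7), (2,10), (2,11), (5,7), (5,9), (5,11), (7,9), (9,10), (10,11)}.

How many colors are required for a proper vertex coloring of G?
χ(G) = 3

Clique number ω(G) = 3 (lower bound: χ ≥ ω).
The clique on [5, 7, 9] has size 3, forcing χ ≥ 3, and the coloring below uses 3 colors, so χ(G) = 3.
A valid 3-coloring: color 1: [7, 11]; color 2: [2, 9]; color 3: [5, 10].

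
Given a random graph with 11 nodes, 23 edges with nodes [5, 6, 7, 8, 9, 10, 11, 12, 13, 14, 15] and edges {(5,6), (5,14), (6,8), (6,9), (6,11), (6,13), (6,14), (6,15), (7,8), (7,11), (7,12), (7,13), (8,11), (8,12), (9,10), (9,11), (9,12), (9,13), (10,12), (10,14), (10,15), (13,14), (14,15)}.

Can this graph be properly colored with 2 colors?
No, G is not 2-colorable

The clique on vertices [9, 10, 12] has size 3 > 2, so it alone needs 3 colors.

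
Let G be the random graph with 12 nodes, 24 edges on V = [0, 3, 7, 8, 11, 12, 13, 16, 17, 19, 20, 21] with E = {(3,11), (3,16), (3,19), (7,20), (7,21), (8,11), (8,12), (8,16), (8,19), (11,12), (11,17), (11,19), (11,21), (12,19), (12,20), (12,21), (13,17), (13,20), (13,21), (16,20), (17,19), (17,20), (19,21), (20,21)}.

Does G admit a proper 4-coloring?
A valid 4-coloring: color 1: [0, 19, 20]; color 2: [3, 8, 17, 21]; color 3: [7, 12, 13, 16]; color 4: [11].
(χ(G) = 4 ≤ 4.)

Yes, G is 4-colorable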